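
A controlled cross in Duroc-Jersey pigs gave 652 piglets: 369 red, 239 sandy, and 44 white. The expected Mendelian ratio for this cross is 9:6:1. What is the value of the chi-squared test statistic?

The 9:6:1 ratio has 16 parts, so with N = 652 the expected counts are:
  red: 652 × 9/16 = 366.75
  sandy: 652 × 6/16 = 244.5
  white: 652 × 1/16 = 40.75
χ² = Σ (O − E)² / E
  red: (369 − 366.75)² / 366.75 = 0.0138
  sandy: (239 − 244.5)² / 244.5 = 0.1237
  white: (44 − 40.75)² / 40.75 = 0.2592
χ² = 0.0138 + 0.1237 + 0.2592 = 0.3967 ≈ 0.397

0.397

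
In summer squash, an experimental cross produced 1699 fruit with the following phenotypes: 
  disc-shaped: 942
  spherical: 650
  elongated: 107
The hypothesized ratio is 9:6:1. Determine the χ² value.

The 9:6:1 ratio has 16 parts, so with N = 1699 the expected counts are:
  disc-shaped: 1699 × 9/16 = 955.6875
  spherical: 1699 × 6/16 = 637.125
  elongated: 1699 × 1/16 = 106.1875
χ² = Σ (O − E)² / E
  disc-shaped: (942 − 955.6875)² / 955.6875 = 0.1960
  spherical: (650 − 637.125)² / 637.125 = 0.2602
  elongated: (107 − 106.1875)² / 106.1875 = 0.0062
χ² = 0.1960 + 0.2602 + 0.0062 = 0.4624 ≈ 0.462

0.462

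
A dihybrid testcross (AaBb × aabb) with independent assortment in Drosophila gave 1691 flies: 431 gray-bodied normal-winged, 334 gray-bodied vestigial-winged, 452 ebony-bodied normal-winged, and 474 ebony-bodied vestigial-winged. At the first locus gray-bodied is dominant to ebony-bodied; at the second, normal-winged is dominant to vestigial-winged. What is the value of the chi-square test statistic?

A dihybrid testcross with independent assortment gives a 1:1:1:1 ratio.
The 1:1:1:1 ratio has 4 parts, so with N = 1691 the expected counts are:
  gray-bodied normal-winged: 1691 × 1/4 = 422.75
  gray-bodied vestigial-winged: 1691 × 1/4 = 422.75
  ebony-bodied normal-winged: 1691 × 1/4 = 422.75
  ebony-bodied vestigial-winged: 1691 × 1/4 = 422.75
χ² = Σ (O − E)² / E
  gray-bodied normal-winged: (431 − 422.75)² / 422.75 = 0.1610
  gray-bodied vestigial-winged: (334 − 422.75)² / 422.75 = 18.6317
  ebony-bodied normal-winged: (452 − 422.75)² / 422.75 = 2.0238
  ebony-bodied vestigial-winged: (474 − 422.75)² / 422.75 = 6.2130
χ² = 0.1610 + 18.6317 + 2.0238 + 6.2130 = 27.0295 ≈ 27.030

27.030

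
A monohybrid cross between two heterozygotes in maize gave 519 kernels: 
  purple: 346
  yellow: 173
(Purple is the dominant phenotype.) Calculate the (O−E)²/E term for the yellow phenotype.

14.417

For a monohybrid cross between heterozygotes with complete dominance, the expected phenotypic ratio is 3:1.
Total ratio parts = 4. Expected numbers out of 519:
  purple: 519 × 3/4 = 389.25
  yellow: 519 × 1/4 = 129.75
Contribution of yellow: (173 − 129.75)² / 129.75 = 14.4167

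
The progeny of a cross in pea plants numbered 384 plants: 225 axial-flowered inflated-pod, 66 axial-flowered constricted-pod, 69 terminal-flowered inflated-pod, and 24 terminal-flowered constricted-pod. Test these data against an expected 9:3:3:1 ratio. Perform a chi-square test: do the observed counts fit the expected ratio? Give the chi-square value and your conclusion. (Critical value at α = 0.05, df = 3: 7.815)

1.000; consistent

Expected counts for N = 384 under a 9:3:3:1 ratio (total parts = 16):
  axial-flowered inflated-pod: 384 × 9/16 = 216
  axial-flowered constricted-pod: 384 × 3/16 = 72
  terminal-flowered inflated-pod: 384 × 3/16 = 72
  terminal-flowered constricted-pod: 384 × 1/16 = 24
χ² = Σ (O − E)² / E
  axial-flowered inflated-pod: (225 − 216)² / 216 = 0.3750
  axial-flowered constricted-pod: (66 − 72)² / 72 = 0.5000
  terminal-flowered inflated-pod: (69 − 72)² / 72 = 0.1250
  terminal-flowered constricted-pod: (24 − 24)² / 24 = 0.0000
χ² = 0.3750 + 0.5000 + 0.1250 + 0.0000 = 1.000
Degrees of freedom = 4 − 1 = 3; critical value at α = 0.05 is 7.815.
Since 1.000 < 7.815, we fail to reject the null hypothesis — the data are consistent with the 9:3:3:1 ratio.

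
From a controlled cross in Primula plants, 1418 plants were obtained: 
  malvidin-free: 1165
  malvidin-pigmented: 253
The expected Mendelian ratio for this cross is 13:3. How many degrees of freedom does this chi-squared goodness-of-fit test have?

1

A goodness-of-fit test with 2 phenotype classes has df = 2 − 1 = 1.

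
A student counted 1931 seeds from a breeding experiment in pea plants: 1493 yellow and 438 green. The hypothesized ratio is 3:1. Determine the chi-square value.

Expected counts for N = 1931 under a 3:1 ratio (total parts = 4):
  yellow: 1931 × 3/4 = 1448.25
  green: 1931 × 1/4 = 482.75
χ² = Σ (O − E)² / E
  yellow: (1493 − 1448.25)² / 1448.25 = 1.3827
  green: (438 − 482.75)² / 482.75 = 4.1482
χ² = 1.3827 + 4.1482 = 5.5309 ≈ 5.531

5.531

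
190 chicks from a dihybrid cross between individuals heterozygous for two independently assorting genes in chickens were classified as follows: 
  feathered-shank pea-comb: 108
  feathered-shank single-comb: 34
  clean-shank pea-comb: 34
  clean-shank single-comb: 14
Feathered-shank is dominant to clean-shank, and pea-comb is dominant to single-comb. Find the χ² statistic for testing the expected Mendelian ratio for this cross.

0.540

A dihybrid F₂ with independent assortment and complete dominance at both loci gives a 9:3:3:1 phenotypic ratio.
The 9:3:3:1 ratio has 16 parts, so with N = 190 the expected counts are:
  feathered-shank pea-comb: 190 × 9/16 = 106.875
  feathered-shank single-comb: 190 × 3/16 = 35.625
  clean-shank pea-comb: 190 × 3/16 = 35.625
  clean-shank single-comb: 190 × 1/16 = 11.875
χ² = Σ (O − E)² / E
  feathered-shank pea-comb: (108 − 106.875)² / 106.875 = 0.0118
  feathered-shank single-comb: (34 − 35.625)² / 35.625 = 0.0741
  clean-shank pea-comb: (34 − 35.625)² / 35.625 = 0.0741
  clean-shank single-comb: (14 − 11.875)² / 11.875 = 0.3803
χ² = 0.0118 + 0.0741 + 0.0741 + 0.3803 = 0.5403 ≈ 0.540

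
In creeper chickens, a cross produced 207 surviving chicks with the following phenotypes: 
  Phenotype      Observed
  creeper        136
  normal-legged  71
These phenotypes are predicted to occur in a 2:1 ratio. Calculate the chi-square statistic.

0.087

Under the 2:1 hypothesis (Σ ratio = 3, N = 207):
  creeper: 207 × 2/3 = 138
  normal-legged: 207 × 1/3 = 69
χ² = Σ (O − E)² / E
  creeper: (136 − 138)² / 138 = 0.0290
  normal-legged: (71 − 69)² / 69 = 0.0580
χ² = 0.0290 + 0.0580 = 0.087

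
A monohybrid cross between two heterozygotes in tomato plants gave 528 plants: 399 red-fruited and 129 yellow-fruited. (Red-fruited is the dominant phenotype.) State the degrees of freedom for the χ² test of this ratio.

For a monohybrid cross between heterozygotes with complete dominance, the expected phenotypic ratio is 3:1.
A goodness-of-fit test with 2 phenotype classes has df = 2 − 1 = 1.

1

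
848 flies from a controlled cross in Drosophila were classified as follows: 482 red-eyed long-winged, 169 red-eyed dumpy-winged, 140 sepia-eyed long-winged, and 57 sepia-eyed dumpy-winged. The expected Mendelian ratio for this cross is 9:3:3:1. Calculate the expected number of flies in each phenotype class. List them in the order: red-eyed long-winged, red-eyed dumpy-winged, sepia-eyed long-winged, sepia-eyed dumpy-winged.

477, 159, 159, 53

The 9:3:3:1 ratio has 16 parts, so with N = 848 the expected counts are:
  red-eyed long-winged: 848 × 9/16 = 477
  red-eyed dumpy-winged: 848 × 3/16 = 159
  sepia-eyed long-winged: 848 × 3/16 = 159
  sepia-eyed dumpy-winged: 848 × 1/16 = 53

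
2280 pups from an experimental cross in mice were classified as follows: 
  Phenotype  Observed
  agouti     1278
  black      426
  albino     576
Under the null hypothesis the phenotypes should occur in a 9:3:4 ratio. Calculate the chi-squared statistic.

Under the 9:3:4 hypothesis (Σ ratio = 16, N = 2280):
  agouti: 2280 × 9/16 = 1282.5
  black: 2280 × 3/16 = 427.5
  albino: 2280 × 4/16 = 570
χ² = Σ (O − E)² / E
  agouti: (1278 − 1282.5)² / 1282.5 = 0.0158
  black: (426 − 427.5)² / 427.5 = 0.0053
  albino: (576 − 570)² / 570 = 0.0632
χ² = 0.0158 + 0.0053 + 0.0632 = 0.0843 ≈ 0.084

0.084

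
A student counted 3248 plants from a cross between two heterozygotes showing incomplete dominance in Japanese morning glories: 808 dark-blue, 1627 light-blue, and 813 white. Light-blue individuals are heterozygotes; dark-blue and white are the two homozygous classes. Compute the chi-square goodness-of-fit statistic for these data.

With incomplete dominance, a heterozygote × heterozygote cross gives a 1:2:1 phenotypic ratio.
The 1:2:1 ratio has 4 parts, so with N = 3248 the expected counts are:
  dark-blue: 3248 × 1/4 = 812
  light-blue: 3248 × 2/4 = 1624
  white: 3248 × 1/4 = 812
χ² = Σ (O − E)² / E
  dark-blue: (808 − 812)² / 812 = 0.0197
  light-blue: (1627 − 1624)² / 1624 = 0.0055
  white: (813 − 812)² / 812 = 0.0012
χ² = 0.0197 + 0.0055 + 0.0012 = 0.0264 ≈ 0.026

0.026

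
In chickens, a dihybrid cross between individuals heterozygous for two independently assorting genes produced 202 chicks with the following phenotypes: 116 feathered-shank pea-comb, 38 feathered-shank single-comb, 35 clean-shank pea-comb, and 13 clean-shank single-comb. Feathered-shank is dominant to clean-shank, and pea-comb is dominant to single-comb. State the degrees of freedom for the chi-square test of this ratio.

3

A dihybrid F₂ with independent assortment and complete dominance at both loci gives a 9:3:3:1 phenotypic ratio.
A goodness-of-fit test with 4 phenotype classes has df = 4 − 1 = 3.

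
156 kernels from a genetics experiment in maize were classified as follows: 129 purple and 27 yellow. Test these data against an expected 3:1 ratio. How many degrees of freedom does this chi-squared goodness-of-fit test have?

A goodness-of-fit test with 2 phenotype classes has df = 2 − 1 = 1.

1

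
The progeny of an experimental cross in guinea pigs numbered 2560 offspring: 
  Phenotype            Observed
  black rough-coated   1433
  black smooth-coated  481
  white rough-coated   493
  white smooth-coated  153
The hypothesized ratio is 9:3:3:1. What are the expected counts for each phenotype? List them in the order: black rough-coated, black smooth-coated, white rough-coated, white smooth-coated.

Total ratio parts = 16. Expected numbers out of 2560:
  black rough-coated: 2560 × 9/16 = 1440
  black smooth-coated: 2560 × 3/16 = 480
  white rough-coated: 2560 × 3/16 = 480
  white smooth-coated: 2560 × 1/16 = 160

1440, 480, 480, 160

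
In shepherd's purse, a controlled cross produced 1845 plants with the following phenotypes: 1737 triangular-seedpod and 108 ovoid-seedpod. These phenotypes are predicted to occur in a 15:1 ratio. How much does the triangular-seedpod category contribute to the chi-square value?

0.031

The 15:1 ratio has 16 parts, so with N = 1845 the expected counts are:
  triangular-seedpod: 1845 × 15/16 = 1729.6875
  ovoid-seedpod: 1845 × 1/16 = 115.3125
Contribution of triangular-seedpod: (1737 − 1729.6875)² / 1729.6875 = 0.0309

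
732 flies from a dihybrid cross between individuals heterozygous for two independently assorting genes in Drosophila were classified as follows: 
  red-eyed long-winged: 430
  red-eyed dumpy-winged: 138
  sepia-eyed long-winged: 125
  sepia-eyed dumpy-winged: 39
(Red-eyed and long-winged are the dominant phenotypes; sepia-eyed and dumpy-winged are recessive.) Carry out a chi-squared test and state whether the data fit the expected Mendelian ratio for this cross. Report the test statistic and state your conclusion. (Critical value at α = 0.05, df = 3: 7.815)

2.902; consistent

A dihybrid F₂ with independent assortment and complete dominance at both loci gives a 9:3:3:1 phenotypic ratio.
Total ratio parts = 16. Expected numbers out of 732:
  red-eyed long-winged: 732 × 9/16 = 411.75
  red-eyed dumpy-winged: 732 × 3/16 = 137.25
  sepia-eyed long-winged: 732 × 3/16 = 137.25
  sepia-eyed dumpy-winged: 732 × 1/16 = 45.75
χ² = Σ (O − E)² / E
  red-eyed long-winged: (430 − 411.75)² / 411.75 = 0.8089
  red-eyed dumpy-winged: (138 − 137.25)² / 137.25 = 0.0041
  sepia-eyed long-winged: (125 − 137.25)² / 137.25 = 1.0934
  sepia-eyed dumpy-winged: (39 − 45.75)² / 45.75 = 0.9959
χ² = 0.8089 + 0.0041 + 1.0934 + 0.9959 = 2.9023 ≈ 2.902
Degrees of freedom = 4 − 1 = 3; critical value at α = 0.05 is 7.815.
Since 2.902 < 7.815, we fail to reject the null hypothesis — the data are consistent with the 9:3:3:1 ratio.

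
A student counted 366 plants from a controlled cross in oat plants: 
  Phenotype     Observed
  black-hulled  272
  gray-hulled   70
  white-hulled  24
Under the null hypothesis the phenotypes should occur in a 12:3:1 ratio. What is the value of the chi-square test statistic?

0.106

Under the 12:3:1 hypothesis (Σ ratio = 16, N = 366):
  black-hulled: 366 × 12/16 = 274.5
  gray-hulled: 366 × 3/16 = 68.625
  white-hulled: 366 × 1/16 = 22.875
χ² = Σ (O − E)² / E
  black-hulled: (272 − 274.5)² / 274.5 = 0.0228
  gray-hulled: (70 − 68.625)² / 68.625 = 0.0276
  white-hulled: (24 − 22.875)² / 22.875 = 0.0553
χ² = 0.0228 + 0.0276 + 0.0553 = 0.1057 ≈ 0.106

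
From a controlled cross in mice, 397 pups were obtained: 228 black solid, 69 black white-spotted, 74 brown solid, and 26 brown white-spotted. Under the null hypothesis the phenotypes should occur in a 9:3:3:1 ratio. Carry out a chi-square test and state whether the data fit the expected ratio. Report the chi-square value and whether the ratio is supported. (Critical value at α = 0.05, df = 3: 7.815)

0.555; consistent

Expected counts for N = 397 under a 9:3:3:1 ratio (total parts = 16):
  black solid: 397 × 9/16 = 223.3125
  black white-spotted: 397 × 3/16 = 74.4375
  brown solid: 397 × 3/16 = 74.4375
  brown white-spotted: 397 × 1/16 = 24.8125
χ² = Σ (O − E)² / E
  black solid: (228 − 223.3125)² / 223.3125 = 0.0984
  black white-spotted: (69 − 74.4375)² / 74.4375 = 0.3972
  brown solid: (74 − 74.4375)² / 74.4375 = 0.0026
  brown white-spotted: (26 − 24.8125)² / 24.8125 = 0.0568
χ² = 0.0984 + 0.3972 + 0.0026 + 0.0568 = 0.555
Degrees of freedom = 4 − 1 = 3; critical value at α = 0.05 is 7.815.
Since 0.555 < 7.815, we fail to reject the null hypothesis — the data are consistent with the 9:3:3:1 ratio.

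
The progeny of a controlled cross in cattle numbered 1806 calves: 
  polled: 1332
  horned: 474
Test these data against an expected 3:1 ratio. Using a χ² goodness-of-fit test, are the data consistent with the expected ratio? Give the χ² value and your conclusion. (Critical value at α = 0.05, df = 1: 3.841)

1.495; consistent

Total ratio parts = 4. Expected numbers out of 1806:
  polled: 1806 × 3/4 = 1354.5
  horned: 1806 × 1/4 = 451.5
χ² = Σ (O − E)² / E
  polled: (1332 − 1354.5)² / 1354.5 = 0.3738
  horned: (474 − 451.5)² / 451.5 = 1.1213
χ² = 0.3738 + 1.1213 = 1.4951 ≈ 1.495
Degrees of freedom = 2 − 1 = 1; critical value at α = 0.05 is 3.841.
Since 1.495 < 3.841, we fail to reject the null hypothesis — the data are consistent with the 3:1 ratio.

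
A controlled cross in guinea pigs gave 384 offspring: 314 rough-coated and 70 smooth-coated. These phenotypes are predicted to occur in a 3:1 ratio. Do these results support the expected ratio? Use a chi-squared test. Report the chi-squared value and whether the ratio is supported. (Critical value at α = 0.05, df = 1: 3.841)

9.389; not consistent

Expected counts for N = 384 under a 3:1 ratio (total parts = 4):
  rough-coated: 384 × 3/4 = 288
  smooth-coated: 384 × 1/4 = 96
χ² = Σ (O − E)² / E
  rough-coated: (314 − 288)² / 288 = 2.3472
  smooth-coated: (70 − 96)² / 96 = 7.0417
χ² = 2.3472 + 7.0417 = 9.3889 ≈ 9.389
Degrees of freedom = 2 − 1 = 1; critical value at α = 0.05 is 3.841.
Since 9.389 > 3.841, we reject the null hypothesis — the data do not fit the 3:1 ratio.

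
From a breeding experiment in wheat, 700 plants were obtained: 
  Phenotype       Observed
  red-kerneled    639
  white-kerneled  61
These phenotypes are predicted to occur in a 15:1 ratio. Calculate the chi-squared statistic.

7.255

Total ratio parts = 16. Expected numbers out of 700:
  red-kerneled: 700 × 15/16 = 656.25
  white-kerneled: 700 × 1/16 = 43.75
χ² = Σ (O − E)² / E
  red-kerneled: (639 − 656.25)² / 656.25 = 0.4534
  white-kerneled: (61 − 43.75)² / 43.75 = 6.8014
χ² = 0.4534 + 6.8014 = 7.2548 ≈ 7.255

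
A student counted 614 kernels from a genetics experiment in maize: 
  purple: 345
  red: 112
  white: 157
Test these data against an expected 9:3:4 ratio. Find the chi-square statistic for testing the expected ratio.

0.165

Total ratio parts = 16. Expected numbers out of 614:
  purple: 614 × 9/16 = 345.375
  red: 614 × 3/16 = 115.125
  white: 614 × 4/16 = 153.5
χ² = Σ (O − E)² / E
  purple: (345 − 345.375)² / 345.375 = 0.0004
  red: (112 − 115.125)² / 115.125 = 0.0848
  white: (157 − 153.5)² / 153.5 = 0.0798
χ² = 0.0004 + 0.0848 + 0.0798 = 0.165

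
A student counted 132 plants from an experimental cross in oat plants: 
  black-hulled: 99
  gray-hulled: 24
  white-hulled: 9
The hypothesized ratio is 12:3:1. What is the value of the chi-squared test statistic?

0.091

Total ratio parts = 16. Expected numbers out of 132:
  black-hulled: 132 × 12/16 = 99
  gray-hulled: 132 × 3/16 = 24.75
  white-hulled: 132 × 1/16 = 8.25
χ² = Σ (O − E)² / E
  black-hulled: (99 − 99)² / 99 = 0.0000
  gray-hulled: (24 − 24.75)² / 24.75 = 0.0227
  white-hulled: (9 − 8.25)² / 8.25 = 0.0682
χ² = 0.0000 + 0.0227 + 0.0682 = 0.0909 ≈ 0.091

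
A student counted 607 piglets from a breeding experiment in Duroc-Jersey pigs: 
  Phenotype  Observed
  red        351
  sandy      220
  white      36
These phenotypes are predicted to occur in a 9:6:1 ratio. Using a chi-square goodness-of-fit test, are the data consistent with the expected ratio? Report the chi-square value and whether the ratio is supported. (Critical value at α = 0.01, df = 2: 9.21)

The 9:6:1 ratio has 16 parts, so with N = 607 the expected counts are:
  red: 607 × 9/16 = 341.4375
  sandy: 607 × 6/16 = 227.625
  white: 607 × 1/16 = 37.9375
χ² = Σ (O − E)² / E
  red: (351 − 341.4375)² / 341.4375 = 0.2678
  sandy: (220 − 227.625)² / 227.625 = 0.2554
  white: (36 − 37.9375)² / 37.9375 = 0.0989
χ² = 0.2678 + 0.2554 + 0.0989 = 0.6221 ≈ 0.622
Degrees of freedom = 3 − 1 = 2; critical value at α = 0.01 is 9.21.
Since 0.622 < 9.21, we fail to reject the null hypothesis — the data are consistent with the 9:6:1 ratio.

0.622; consistent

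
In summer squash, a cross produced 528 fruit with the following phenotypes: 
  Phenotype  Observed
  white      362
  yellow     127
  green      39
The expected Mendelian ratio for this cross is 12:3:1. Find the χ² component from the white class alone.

Expected counts for N = 528 under a 12:3:1 ratio (total parts = 16):
  white: 528 × 12/16 = 396
  yellow: 528 × 3/16 = 99
  green: 528 × 1/16 = 33
Contribution of white: (362 − 396)² / 396 = 2.9192

2.919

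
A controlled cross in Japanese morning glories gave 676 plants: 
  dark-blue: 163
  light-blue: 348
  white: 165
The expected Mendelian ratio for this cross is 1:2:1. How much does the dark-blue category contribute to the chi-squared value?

Total ratio parts = 4. Expected numbers out of 676:
  dark-blue: 676 × 1/4 = 169
  light-blue: 676 × 2/4 = 338
  white: 676 × 1/4 = 169
Contribution of dark-blue: (163 − 169)² / 169 = 0.2130

0.213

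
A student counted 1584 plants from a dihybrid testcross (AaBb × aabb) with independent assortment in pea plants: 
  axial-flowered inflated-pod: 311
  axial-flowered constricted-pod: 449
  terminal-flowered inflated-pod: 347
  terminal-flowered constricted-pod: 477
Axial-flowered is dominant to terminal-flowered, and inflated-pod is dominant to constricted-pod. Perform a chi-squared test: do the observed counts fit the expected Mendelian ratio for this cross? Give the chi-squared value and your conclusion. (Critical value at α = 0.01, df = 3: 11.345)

47.970; not consistent

A dihybrid testcross with independent assortment gives a 1:1:1:1 ratio.
Total ratio parts = 4. Expected numbers out of 1584:
  axial-flowered inflated-pod: 1584 × 1/4 = 396
  axial-flowered constricted-pod: 1584 × 1/4 = 396
  terminal-flowered inflated-pod: 1584 × 1/4 = 396
  terminal-flowered constricted-pod: 1584 × 1/4 = 396
χ² = Σ (O − E)² / E
  axial-flowered inflated-pod: (311 − 396)² / 396 = 18.2449
  axial-flowered constricted-pod: (449 − 396)² / 396 = 7.0934
  terminal-flowered inflated-pod: (347 − 396)² / 396 = 6.0631
  terminal-flowered constricted-pod: (477 − 396)² / 396 = 16.5682
χ² = 18.2449 + 7.0934 + 6.0631 + 16.5682 = 47.9696 ≈ 47.970
Degrees of freedom = 4 − 1 = 3; critical value at α = 0.01 is 11.345.
Since 47.970 > 11.345, we reject the null hypothesis — the data do not fit the 1:1:1:1 ratio.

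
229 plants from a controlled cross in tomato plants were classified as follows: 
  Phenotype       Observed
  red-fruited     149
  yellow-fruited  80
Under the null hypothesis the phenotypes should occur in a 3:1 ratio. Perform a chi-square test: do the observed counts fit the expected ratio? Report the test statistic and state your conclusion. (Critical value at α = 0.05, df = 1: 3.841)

Expected counts for N = 229 under a 3:1 ratio (total parts = 4):
  red-fruited: 229 × 3/4 = 171.75
  yellow-fruited: 229 × 1/4 = 57.25
χ² = Σ (O − E)² / E
  red-fruited: (149 − 171.75)² / 171.75 = 3.0135
  yellow-fruited: (80 − 57.25)² / 57.25 = 9.0404
χ² = 3.0135 + 9.0404 = 12.0539 ≈ 12.054
Degrees of freedom = 2 − 1 = 1; critical value at α = 0.05 is 3.841.
Since 12.054 > 3.841, we reject the null hypothesis — the data do not fit the 3:1 ratio.

12.054; not consistent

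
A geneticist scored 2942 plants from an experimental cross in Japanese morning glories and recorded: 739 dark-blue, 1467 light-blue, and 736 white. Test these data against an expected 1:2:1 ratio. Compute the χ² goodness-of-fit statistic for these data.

0.028

The 1:2:1 ratio has 4 parts, so with N = 2942 the expected counts are:
  dark-blue: 2942 × 1/4 = 735.5
  light-blue: 2942 × 2/4 = 1471
  white: 2942 × 1/4 = 735.5
χ² = Σ (O − E)² / E
  dark-blue: (739 − 735.5)² / 735.5 = 0.0167
  light-blue: (1467 − 1471)² / 1471 = 0.0109
  white: (736 − 735.5)² / 735.5 = 0.0003
χ² = 0.0167 + 0.0109 + 0.0003 = 0.0279 ≈ 0.028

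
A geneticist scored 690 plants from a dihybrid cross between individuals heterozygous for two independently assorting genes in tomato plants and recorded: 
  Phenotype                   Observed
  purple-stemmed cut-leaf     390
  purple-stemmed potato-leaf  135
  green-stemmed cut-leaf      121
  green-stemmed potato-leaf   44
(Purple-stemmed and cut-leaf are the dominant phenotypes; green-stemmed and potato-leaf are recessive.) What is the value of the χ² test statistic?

0.814

A dihybrid F₂ with independent assortment and complete dominance at both loci gives a 9:3:3:1 phenotypic ratio.
Under the 9:3:3:1 hypothesis (Σ ratio = 16, N = 690):
  purple-stemmed cut-leaf: 690 × 9/16 = 388.125
  purple-stemmed potato-leaf: 690 × 3/16 = 129.375
  green-stemmed cut-leaf: 690 × 3/16 = 129.375
  green-stemmed potato-leaf: 690 × 1/16 = 43.125
χ² = Σ (O − E)² / E
  purple-stemmed cut-leaf: (390 − 388.125)² / 388.125 = 0.0091
  purple-stemmed potato-leaf: (135 − 129.375)² / 129.375 = 0.2446
  green-stemmed cut-leaf: (121 − 129.375)² / 129.375 = 0.5421
  green-stemmed potato-leaf: (44 − 43.125)² / 43.125 = 0.0178
χ² = 0.0091 + 0.2446 + 0.5421 + 0.0178 = 0.8136 ≈ 0.814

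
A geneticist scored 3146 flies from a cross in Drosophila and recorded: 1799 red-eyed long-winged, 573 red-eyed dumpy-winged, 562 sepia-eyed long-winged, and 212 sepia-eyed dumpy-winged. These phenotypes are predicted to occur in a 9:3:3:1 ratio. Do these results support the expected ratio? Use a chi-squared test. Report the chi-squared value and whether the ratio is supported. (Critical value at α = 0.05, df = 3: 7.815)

3.490; consistent

Expected counts for N = 3146 under a 9:3:3:1 ratio (total parts = 16):
  red-eyed long-winged: 3146 × 9/16 = 1769.625
  red-eyed dumpy-winged: 3146 × 3/16 = 589.875
  sepia-eyed long-winged: 3146 × 3/16 = 589.875
  sepia-eyed dumpy-winged: 3146 × 1/16 = 196.625
χ² = Σ (O − E)² / E
  red-eyed long-winged: (1799 − 1769.625)² / 1769.625 = 0.4876
  red-eyed dumpy-winged: (573 − 589.875)² / 589.875 = 0.4828
  sepia-eyed long-winged: (562 − 589.875)² / 589.875 = 1.3173
  sepia-eyed dumpy-winged: (212 − 196.625)² / 196.625 = 1.2022
χ² = 0.4876 + 0.4828 + 1.3173 + 1.2022 = 3.4899 ≈ 3.490
Degrees of freedom = 4 − 1 = 3; critical value at α = 0.05 is 7.815.
Since 3.490 < 7.815, we fail to reject the null hypothesis — the data are consistent with the 9:3:3:1 ratio.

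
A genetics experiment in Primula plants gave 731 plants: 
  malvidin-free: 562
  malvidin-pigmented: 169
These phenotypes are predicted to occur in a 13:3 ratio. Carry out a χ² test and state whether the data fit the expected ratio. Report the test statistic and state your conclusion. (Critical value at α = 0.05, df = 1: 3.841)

9.159; not consistent

Under the 13:3 hypothesis (Σ ratio = 16, N = 731):
  malvidin-free: 731 × 13/16 = 593.9375
  malvidin-pigmented: 731 × 3/16 = 137.0625
χ² = Σ (O − E)² / E
  malvidin-free: (562 − 593.9375)² / 593.9375 = 1.7174
  malvidin-pigmented: (169 − 137.0625)² / 137.0625 = 7.4419
χ² = 1.7174 + 7.4419 = 9.1593 ≈ 9.159
Degrees of freedom = 2 − 1 = 1; critical value at α = 0.05 is 3.841.
Since 9.159 > 3.841, we reject the null hypothesis — the data do not fit the 13:3 ratio.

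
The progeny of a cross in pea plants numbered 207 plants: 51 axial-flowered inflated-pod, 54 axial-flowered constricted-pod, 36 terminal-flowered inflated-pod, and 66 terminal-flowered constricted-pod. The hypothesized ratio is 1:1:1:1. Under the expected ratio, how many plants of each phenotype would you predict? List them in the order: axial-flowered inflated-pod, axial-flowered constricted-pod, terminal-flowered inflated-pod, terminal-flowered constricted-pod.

Expected counts for N = 207 under a 1:1:1:1 ratio (total parts = 4):
  axial-flowered inflated-pod: 207 × 1/4 = 51.75
  axial-flowered constricted-pod: 207 × 1/4 = 51.75
  terminal-flowered inflated-pod: 207 × 1/4 = 51.75
  terminal-flowered constricted-pod: 207 × 1/4 = 51.75

51.75, 51.75, 51.75, 51.75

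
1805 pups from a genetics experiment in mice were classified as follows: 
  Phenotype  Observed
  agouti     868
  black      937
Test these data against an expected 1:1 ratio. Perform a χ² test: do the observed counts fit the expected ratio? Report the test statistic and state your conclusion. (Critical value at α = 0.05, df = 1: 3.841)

2.638; consistent

Expected counts for N = 1805 under a 1:1 ratio (total parts = 2):
  agouti: 1805 × 1/2 = 902.5
  black: 1805 × 1/2 = 902.5
χ² = Σ (O − E)² / E
  agouti: (868 − 902.5)² / 902.5 = 1.3188
  black: (937 − 902.5)² / 902.5 = 1.3188
χ² = 1.3188 + 1.3188 = 2.6376 ≈ 2.638
Degrees of freedom = 2 − 1 = 1; critical value at α = 0.05 is 3.841.
Since 2.638 < 3.841, we fail to reject the null hypothesis — the data are consistent with the 1:1 ratio.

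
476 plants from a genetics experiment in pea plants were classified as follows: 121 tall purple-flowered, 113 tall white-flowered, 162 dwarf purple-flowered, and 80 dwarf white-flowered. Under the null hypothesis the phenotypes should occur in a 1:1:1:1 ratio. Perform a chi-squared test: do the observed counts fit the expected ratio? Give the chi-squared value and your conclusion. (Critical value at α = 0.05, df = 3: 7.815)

Under the 1:1:1:1 hypothesis (Σ ratio = 4, N = 476):
  tall purple-flowered: 476 × 1/4 = 119
  tall white-flowered: 476 × 1/4 = 119
  dwarf purple-flowered: 476 × 1/4 = 119
  dwarf white-flowered: 476 × 1/4 = 119
χ² = Σ (O − E)² / E
  tall purple-flowered: (121 − 119)² / 119 = 0.0336
  tall white-flowered: (113 − 119)² / 119 = 0.3025
  dwarf purple-flowered: (162 − 119)² / 119 = 15.5378
  dwarf white-flowered: (80 − 119)² / 119 = 12.7815
χ² = 0.0336 + 0.3025 + 15.5378 + 12.7815 = 28.6554 ≈ 28.655
Degrees of freedom = 4 − 1 = 3; critical value at α = 0.05 is 7.815.
Since 28.655 > 7.815, we reject the null hypothesis — the data do not fit the 1:1:1:1 ratio.

28.655; not consistent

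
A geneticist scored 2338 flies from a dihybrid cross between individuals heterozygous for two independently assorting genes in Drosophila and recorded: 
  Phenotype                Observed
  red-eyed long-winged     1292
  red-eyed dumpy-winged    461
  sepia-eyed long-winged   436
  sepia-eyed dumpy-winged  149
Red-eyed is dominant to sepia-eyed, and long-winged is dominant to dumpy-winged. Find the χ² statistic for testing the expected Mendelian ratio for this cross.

A dihybrid F₂ with independent assortment and complete dominance at both loci gives a 9:3:3:1 phenotypic ratio.
Expected counts for N = 2338 under a 9:3:3:1 ratio (total parts = 16):
  red-eyed long-winged: 2338 × 9/16 = 1315.125
  red-eyed dumpy-winged: 2338 × 3/16 = 438.375
  sepia-eyed long-winged: 2338 × 3/16 = 438.375
  sepia-eyed dumpy-winged: 2338 × 1/16 = 146.125
χ² = Σ (O − E)² / E
  red-eyed long-winged: (1292 − 1315.125)² / 1315.125 = 0.4066
  red-eyed dumpy-winged: (461 − 438.375)² / 438.375 = 1.1677
  sepia-eyed long-winged: (436 − 438.375)² / 438.375 = 0.0129
  sepia-eyed dumpy-winged: (149 − 146.125)² / 146.125 = 0.0566
χ² = 0.4066 + 1.1677 + 0.0129 + 0.0566 = 1.6438 ≈ 1.644

1.644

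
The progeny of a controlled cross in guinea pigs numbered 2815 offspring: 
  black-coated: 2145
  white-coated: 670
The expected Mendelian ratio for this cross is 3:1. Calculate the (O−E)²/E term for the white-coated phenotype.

Under the 3:1 hypothesis (Σ ratio = 4, N = 2815):
  black-coated: 2815 × 3/4 = 2111.25
  white-coated: 2815 × 1/4 = 703.75
Contribution of white-coated: (670 − 703.75)² / 703.75 = 1.6186

1.619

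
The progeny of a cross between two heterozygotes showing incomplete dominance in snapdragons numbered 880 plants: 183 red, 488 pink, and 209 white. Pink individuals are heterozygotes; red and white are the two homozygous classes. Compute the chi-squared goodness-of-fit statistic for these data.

With incomplete dominance, a heterozygote × heterozygote cross gives a 1:2:1 phenotypic ratio.
The 1:2:1 ratio has 4 parts, so with N = 880 the expected counts are:
  red: 880 × 1/4 = 220
  pink: 880 × 2/4 = 440
  white: 880 × 1/4 = 220
χ² = Σ (O − E)² / E
  red: (183 − 220)² / 220 = 6.2227
  pink: (488 − 440)² / 440 = 5.2364
  white: (209 − 220)² / 220 = 0.5500
χ² = 6.2227 + 5.2364 + 0.5500 = 12.0091 ≈ 12.009

12.009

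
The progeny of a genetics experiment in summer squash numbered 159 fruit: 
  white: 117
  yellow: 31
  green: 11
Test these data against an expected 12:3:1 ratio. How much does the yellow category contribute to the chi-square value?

Expected counts for N = 159 under a 12:3:1 ratio (total parts = 16):
  white: 159 × 12/16 = 119.25
  yellow: 159 × 3/16 = 29.8125
  green: 159 × 1/16 = 9.9375
Contribution of yellow: (31 − 29.8125)² / 29.8125 = 0.0473

0.047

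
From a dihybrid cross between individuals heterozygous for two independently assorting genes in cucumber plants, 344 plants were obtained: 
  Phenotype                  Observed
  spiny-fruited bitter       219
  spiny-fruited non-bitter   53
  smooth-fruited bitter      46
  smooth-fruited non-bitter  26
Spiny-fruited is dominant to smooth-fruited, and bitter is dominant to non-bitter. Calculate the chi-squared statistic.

A dihybrid F₂ with independent assortment and complete dominance at both loci gives a 9:3:3:1 phenotypic ratio.
Total ratio parts = 16. Expected numbers out of 344:
  spiny-fruited bitter: 344 × 9/16 = 193.5
  spiny-fruited non-bitter: 344 × 3/16 = 64.5
  smooth-fruited bitter: 344 × 3/16 = 64.5
  smooth-fruited non-bitter: 344 × 1/16 = 21.5
χ² = Σ (O − E)² / E
  spiny-fruited bitter: (219 − 193.5)² / 193.5 = 3.3605
  spiny-fruited non-bitter: (53 − 64.5)² / 64.5 = 2.0504
  smooth-fruited bitter: (46 − 64.5)² / 64.5 = 5.3062
  smooth-fruited non-bitter: (26 − 21.5)² / 21.5 = 0.9419
χ² = 3.3605 + 2.0504 + 5.3062 + 0.9419 = 11.659

11.659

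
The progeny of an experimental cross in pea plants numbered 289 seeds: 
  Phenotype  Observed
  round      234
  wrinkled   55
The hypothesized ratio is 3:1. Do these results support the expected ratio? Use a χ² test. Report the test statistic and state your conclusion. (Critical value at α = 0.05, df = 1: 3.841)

5.491; not consistent

The 3:1 ratio has 4 parts, so with N = 289 the expected counts are:
  round: 289 × 3/4 = 216.75
  wrinkled: 289 × 1/4 = 72.25
χ² = Σ (O − E)² / E
  round: (234 − 216.75)² / 216.75 = 1.3728
  wrinkled: (55 − 72.25)² / 72.25 = 4.1185
χ² = 1.3728 + 4.1185 = 5.4913 ≈ 5.491
Degrees of freedom = 2 − 1 = 1; critical value at α = 0.05 is 3.841.
Since 5.491 > 3.841, we reject the null hypothesis — the data do not fit the 3:1 ratio.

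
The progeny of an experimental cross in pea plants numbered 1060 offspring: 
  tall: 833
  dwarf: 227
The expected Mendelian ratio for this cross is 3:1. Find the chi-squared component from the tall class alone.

The 3:1 ratio has 4 parts, so with N = 1060 the expected counts are:
  tall: 1060 × 3/4 = 795
  dwarf: 1060 × 1/4 = 265
Contribution of tall: (833 − 795)² / 795 = 1.8164

1.816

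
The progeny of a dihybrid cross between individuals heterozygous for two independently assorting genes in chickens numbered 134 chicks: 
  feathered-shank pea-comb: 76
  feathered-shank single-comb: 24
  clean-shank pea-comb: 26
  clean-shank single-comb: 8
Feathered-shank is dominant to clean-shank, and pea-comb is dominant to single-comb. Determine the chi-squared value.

0.103

A dihybrid F₂ with independent assortment and complete dominance at both loci gives a 9:3:3:1 phenotypic ratio.
Under the 9:3:3:1 hypothesis (Σ ratio = 16, N = 134):
  feathered-shank pea-comb: 134 × 9/16 = 75.375
  feathered-shank single-comb: 134 × 3/16 = 25.125
  clean-shank pea-comb: 134 × 3/16 = 25.125
  clean-shank single-comb: 134 × 1/16 = 8.375
χ² = Σ (O − E)² / E
  feathered-shank pea-comb: (76 − 75.375)² / 75.375 = 0.0052
  feathered-shank single-comb: (24 − 25.125)² / 25.125 = 0.0504
  clean-shank pea-comb: (26 − 25.125)² / 25.125 = 0.0305
  clean-shank single-comb: (8 − 8.375)² / 8.375 = 0.0168
χ² = 0.0052 + 0.0504 + 0.0305 + 0.0168 = 0.1029 ≈ 0.103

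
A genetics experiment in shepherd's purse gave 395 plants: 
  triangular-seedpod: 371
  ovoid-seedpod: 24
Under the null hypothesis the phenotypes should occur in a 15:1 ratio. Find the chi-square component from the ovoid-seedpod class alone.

0.019

Under the 15:1 hypothesis (Σ ratio = 16, N = 395):
  triangular-seedpod: 395 × 15/16 = 370.3125
  ovoid-seedpod: 395 × 1/16 = 24.6875
Contribution of ovoid-seedpod: (24 − 24.6875)² / 24.6875 = 0.0191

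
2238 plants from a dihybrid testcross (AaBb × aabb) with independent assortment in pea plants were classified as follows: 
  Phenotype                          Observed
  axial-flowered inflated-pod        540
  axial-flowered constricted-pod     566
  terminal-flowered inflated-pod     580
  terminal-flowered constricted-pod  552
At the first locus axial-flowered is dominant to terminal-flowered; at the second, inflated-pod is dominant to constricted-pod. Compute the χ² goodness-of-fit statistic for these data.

1.607

A dihybrid testcross with independent assortment gives a 1:1:1:1 ratio.
The 1:1:1:1 ratio has 4 parts, so with N = 2238 the expected counts are:
  axial-flowered inflated-pod: 2238 × 1/4 = 559.5
  axial-flowered constricted-pod: 2238 × 1/4 = 559.5
  terminal-flowered inflated-pod: 2238 × 1/4 = 559.5
  terminal-flowered constricted-pod: 2238 × 1/4 = 559.5
χ² = Σ (O − E)² / E
  axial-flowered inflated-pod: (540 − 559.5)² / 559.5 = 0.6796
  axial-flowered constricted-pod: (566 − 559.5)² / 559.5 = 0.0755
  terminal-flowered inflated-pod: (580 − 559.5)² / 559.5 = 0.7511
  terminal-flowered constricted-pod: (552 − 559.5)² / 559.5 = 0.1005
χ² = 0.6796 + 0.0755 + 0.7511 + 0.1005 = 1.6067 ≈ 1.607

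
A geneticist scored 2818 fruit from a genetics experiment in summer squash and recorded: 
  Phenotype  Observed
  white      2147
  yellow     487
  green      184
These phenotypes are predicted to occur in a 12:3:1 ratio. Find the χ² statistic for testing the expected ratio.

The 12:3:1 ratio has 16 parts, so with N = 2818 the expected counts are:
  white: 2818 × 12/16 = 2113.5
  yellow: 2818 × 3/16 = 528.375
  green: 2818 × 1/16 = 176.125
χ² = Σ (O − E)² / E
  white: (2147 − 2113.5)² / 2113.5 = 0.5310
  yellow: (487 − 528.375)² / 528.375 = 3.2399
  green: (184 − 176.125)² / 176.125 = 0.3521
χ² = 0.5310 + 3.2399 + 0.3521 = 4.123

4.123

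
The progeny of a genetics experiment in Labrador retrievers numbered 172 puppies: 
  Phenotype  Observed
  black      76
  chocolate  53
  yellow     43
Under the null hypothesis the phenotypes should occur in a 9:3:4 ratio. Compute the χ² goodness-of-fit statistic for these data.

Total ratio parts = 16. Expected numbers out of 172:
  black: 172 × 9/16 = 96.75
  chocolate: 172 × 3/16 = 32.25
  yellow: 172 × 4/16 = 43
χ² = Σ (O − E)² / E
  black: (76 − 96.75)² / 96.75 = 4.4503
  chocolate: (53 − 32.25)² / 32.25 = 13.3508
  yellow: (43 − 43)² / 43 = 0.0000
χ² = 4.4503 + 13.3508 + 0.0000 = 17.8011 ≈ 17.801

17.801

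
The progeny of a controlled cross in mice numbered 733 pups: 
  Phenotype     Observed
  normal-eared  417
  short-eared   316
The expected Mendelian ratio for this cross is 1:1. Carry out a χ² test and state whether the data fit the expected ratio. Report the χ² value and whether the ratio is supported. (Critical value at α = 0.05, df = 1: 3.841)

13.917; not consistent

Total ratio parts = 2. Expected numbers out of 733:
  normal-eared: 733 × 1/2 = 366.5
  short-eared: 733 × 1/2 = 366.5
χ² = Σ (O − E)² / E
  normal-eared: (417 − 366.5)² / 366.5 = 6.9584
  short-eared: (316 − 366.5)² / 366.5 = 6.9584
χ² = 6.9584 + 6.9584 = 13.9168 ≈ 13.917
Degrees of freedom = 2 − 1 = 1; critical value at α = 0.05 is 3.841.
Since 13.917 > 3.841, we reject the null hypothesis — the data do not fit the 1:1 ratio.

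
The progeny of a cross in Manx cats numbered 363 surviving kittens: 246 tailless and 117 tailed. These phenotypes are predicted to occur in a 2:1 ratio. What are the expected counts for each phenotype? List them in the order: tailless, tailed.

The 2:1 ratio has 3 parts, so with N = 363 the expected counts are:
  tailless: 363 × 2/3 = 242
  tailed: 363 × 1/3 = 121

242, 121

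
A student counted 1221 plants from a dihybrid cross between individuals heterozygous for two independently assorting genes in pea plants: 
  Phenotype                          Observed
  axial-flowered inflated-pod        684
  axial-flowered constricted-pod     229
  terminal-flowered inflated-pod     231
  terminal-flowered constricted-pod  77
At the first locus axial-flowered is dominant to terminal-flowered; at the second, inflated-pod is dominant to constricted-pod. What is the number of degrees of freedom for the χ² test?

3

A dihybrid F₂ with independent assortment and complete dominance at both loci gives a 9:3:3:1 phenotypic ratio.
A goodness-of-fit test with 4 phenotype classes has df = 4 − 1 = 3.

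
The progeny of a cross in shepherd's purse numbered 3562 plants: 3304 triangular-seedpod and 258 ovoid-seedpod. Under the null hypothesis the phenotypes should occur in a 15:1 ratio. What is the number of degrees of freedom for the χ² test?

A goodness-of-fit test with 2 phenotype classes has df = 2 − 1 = 1.

1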